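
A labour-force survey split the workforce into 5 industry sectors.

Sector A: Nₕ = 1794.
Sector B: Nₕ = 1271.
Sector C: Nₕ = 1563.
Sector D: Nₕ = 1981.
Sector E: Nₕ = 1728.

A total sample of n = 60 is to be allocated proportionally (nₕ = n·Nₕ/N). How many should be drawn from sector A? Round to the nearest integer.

13

N = 1794 + 1271 + 1563 + 1981 + 1728 = 8337.
n_A = 60·1794/8337 = 12.911... → 13.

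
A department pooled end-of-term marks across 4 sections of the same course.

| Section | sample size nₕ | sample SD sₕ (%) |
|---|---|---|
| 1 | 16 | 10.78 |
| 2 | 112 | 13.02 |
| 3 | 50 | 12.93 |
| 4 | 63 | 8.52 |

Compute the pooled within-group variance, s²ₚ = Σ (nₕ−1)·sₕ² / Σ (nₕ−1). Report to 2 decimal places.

Degrees of freedom: 15 + 111 + 49 + 62 = 237.
Σ(nₕ−1)sₕ² = 15·116.2084 + 111·169.5204 + 49·167.1849 + 62·72.5904 = 33252.5553.
s²ₚ = 33252.5553 / 237 = 140.3061... → 140.31.

140.31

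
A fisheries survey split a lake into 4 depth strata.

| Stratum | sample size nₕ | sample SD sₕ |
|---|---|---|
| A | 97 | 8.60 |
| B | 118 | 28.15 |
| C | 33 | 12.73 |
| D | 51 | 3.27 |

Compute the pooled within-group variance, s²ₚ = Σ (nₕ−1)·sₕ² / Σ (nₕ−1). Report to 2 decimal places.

Degrees of freedom: 96 + 117 + 32 + 50 = 295.
Σ(nₕ−1)sₕ² = 96·73.96 + 117·792.4225 + 32·162.0529 + 50·10.6929 = 105533.9303.
s²ₚ = 105533.9303 / 295 = 357.7421... → 357.74.

357.74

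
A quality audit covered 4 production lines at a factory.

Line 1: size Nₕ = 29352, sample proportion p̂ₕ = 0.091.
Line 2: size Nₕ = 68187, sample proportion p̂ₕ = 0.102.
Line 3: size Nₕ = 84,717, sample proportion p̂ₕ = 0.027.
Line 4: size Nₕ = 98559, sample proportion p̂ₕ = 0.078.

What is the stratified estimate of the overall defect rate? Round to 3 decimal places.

N = 29352 + 68187 + 84717 + 98559 = 280815.
Overall proportion = Σ (Nₕ/N)·p̂ₕ.
Σ Nₕp̂ₕ = 2671.032 + 6955.074 + 2287.359 + 7687.602 = 19601.067.
19601.067 / 280815 = 0.06980... → 0.070.

0.070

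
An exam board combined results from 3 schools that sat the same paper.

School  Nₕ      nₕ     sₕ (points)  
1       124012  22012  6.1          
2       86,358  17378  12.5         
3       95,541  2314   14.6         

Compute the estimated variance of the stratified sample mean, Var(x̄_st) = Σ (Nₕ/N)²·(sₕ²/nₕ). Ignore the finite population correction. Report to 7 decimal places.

0.0099796

N = 305911; Wₕ = Nₕ/N.
school 1: (124012/305911)²·6.1²/22012 = 0.0002778033
school 2: (86358/305911)²·12.5²/17378 = 0.0007165314
school 3: (95541/305911)²·14.6²/2314 = 0.0089852825
Sum = 0.0099796171 → 0.0099796.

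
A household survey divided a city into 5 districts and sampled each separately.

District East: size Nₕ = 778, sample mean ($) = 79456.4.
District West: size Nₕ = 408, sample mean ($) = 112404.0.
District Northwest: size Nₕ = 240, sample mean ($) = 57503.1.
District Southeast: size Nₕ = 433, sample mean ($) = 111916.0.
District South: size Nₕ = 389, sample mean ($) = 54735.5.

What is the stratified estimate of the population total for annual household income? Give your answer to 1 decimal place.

191230392.7

Estimate total by summing Nₕ·x̄ₕ over strata.
778·79456.4 + 408·112404.0 + 240·57503.1 + 433·111916.0 + 389·54735.5 = 61817079.2 + 45860832 + 13800744 + 48459628 + 21292109.5 = 191230392.7.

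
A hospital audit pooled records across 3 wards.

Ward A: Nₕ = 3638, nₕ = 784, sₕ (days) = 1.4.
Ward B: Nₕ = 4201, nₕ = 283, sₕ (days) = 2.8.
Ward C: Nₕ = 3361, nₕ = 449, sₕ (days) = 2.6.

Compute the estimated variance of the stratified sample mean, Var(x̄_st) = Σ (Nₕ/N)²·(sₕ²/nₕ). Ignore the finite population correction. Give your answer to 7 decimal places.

N = 11200; Wₕ = Nₕ/N.
ward A: (3638/11200)²·1.4²/784 = 0.0002637724
ward B: (4201/11200)²·2.8²/283 = 0.0038976151
ward C: (3361/11200)²·2.6²/449 = 0.0013558178
Sum = 0.0055172053 → 0.0055172.

0.0055172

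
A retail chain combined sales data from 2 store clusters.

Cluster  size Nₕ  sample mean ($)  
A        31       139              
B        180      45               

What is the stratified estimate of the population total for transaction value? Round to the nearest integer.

Population total = Σ Nₕ·x̄ₕ (each stratum's size times its mean).
31·139 + 180·45 = 4309 + 8100 = 12409.

12409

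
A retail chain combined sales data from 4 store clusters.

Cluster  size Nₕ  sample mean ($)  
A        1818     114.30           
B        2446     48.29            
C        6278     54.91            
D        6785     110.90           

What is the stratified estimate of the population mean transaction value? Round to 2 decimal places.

82.13

x̄_st = (Σ Nₕx̄ₕ) / (Σ Nₕ) = (1818·114.30 + 2446·48.29 + 6278·54.91 + 6785·110.90) / 17327
= 1423096.22 / 17327 = 82.1317... → 82.13.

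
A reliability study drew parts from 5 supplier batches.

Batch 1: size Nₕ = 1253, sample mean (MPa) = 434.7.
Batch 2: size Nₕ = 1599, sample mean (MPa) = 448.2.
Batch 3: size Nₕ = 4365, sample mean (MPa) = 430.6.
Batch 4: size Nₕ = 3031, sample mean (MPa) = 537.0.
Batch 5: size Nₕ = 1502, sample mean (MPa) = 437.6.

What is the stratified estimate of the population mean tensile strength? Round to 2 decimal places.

461.77

x̄_st = (Σ Nₕx̄ₕ) / (Σ Nₕ) = (1253·434.7 + 1599·448.2 + 4365·430.6 + 3031·537.0 + 1502·437.6) / 11750
= 5425842.1 / 11750 = 461.7738... → 461.77.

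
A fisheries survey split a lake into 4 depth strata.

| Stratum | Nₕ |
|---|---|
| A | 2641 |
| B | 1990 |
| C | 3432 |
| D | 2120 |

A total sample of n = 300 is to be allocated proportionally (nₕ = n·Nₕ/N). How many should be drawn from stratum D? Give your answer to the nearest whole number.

Share of stratum D = 2120/10183 = 0.20819.
Allocate 300 × 0.20819 = 62.457... → 62.

62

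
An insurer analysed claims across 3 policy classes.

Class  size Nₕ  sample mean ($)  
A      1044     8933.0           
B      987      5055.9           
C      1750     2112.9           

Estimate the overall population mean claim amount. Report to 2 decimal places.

4764.30

x̄_st = (Σ Nₕx̄ₕ) / (Σ Nₕ) = (1044·8933.0 + 987·5055.9 + 1750·2112.9) / 3781
= 18013800.3 / 3781 = 4764.2952... → 4764.30.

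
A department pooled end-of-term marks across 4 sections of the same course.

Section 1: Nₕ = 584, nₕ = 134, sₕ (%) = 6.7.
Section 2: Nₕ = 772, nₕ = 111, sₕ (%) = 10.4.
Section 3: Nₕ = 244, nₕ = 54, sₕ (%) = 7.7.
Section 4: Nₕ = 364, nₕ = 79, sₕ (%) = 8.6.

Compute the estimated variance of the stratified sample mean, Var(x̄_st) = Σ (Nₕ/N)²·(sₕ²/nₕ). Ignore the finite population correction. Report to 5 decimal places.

N = 1964; Wₕ = Nₕ/N.
section 1: (584/1964)²·6.7²/134 = 0.02962017
section 2: (772/1964)²·10.4²/111 = 0.15055505
section 3: (244/1964)²·7.7²/54 = 0.01694667
section 4: (364/1964)²·8.6²/79 = 0.03215804
Sum = 0.22927993 → 0.22928.

0.22928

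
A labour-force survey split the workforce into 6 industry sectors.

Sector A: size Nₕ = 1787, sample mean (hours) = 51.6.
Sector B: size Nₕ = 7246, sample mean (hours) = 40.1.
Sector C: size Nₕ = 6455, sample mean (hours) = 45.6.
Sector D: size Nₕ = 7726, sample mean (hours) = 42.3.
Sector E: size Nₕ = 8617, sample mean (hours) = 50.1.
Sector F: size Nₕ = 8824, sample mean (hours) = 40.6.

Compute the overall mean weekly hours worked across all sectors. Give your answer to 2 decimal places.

N = 1787 + 7246 + 6455 + 7726 + 8617 + 8824 = 40655.
Weight each subgroup mean by Nₕ/N and sum.
Σ Nₕx̄ₕ = 1787·51.6 + 7246·40.1 + 6455·45.6 + 7726·42.3 + 8617·50.1 + 8824·40.6 = 92209.2 + 290564.6 + 294348 + 326809.8 + 431711.7 + 358254.4 = 1793897.7.
Divide by N: 1793897.7 / 40655 = 44.1249... → 44.12.

44.12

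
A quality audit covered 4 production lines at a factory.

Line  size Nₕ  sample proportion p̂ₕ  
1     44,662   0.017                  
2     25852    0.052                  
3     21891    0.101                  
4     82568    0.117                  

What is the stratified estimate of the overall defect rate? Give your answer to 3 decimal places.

0.080

Wₕ = Nₕ/N with N = 174973: 0.2553, 0.1477, 0.1251, 0.4719.
p̂_st = 0.2553·0.017 + 0.1477·0.052 + 0.1251·0.101 + 0.4719·0.117 ≈ 0.07987... → 0.080.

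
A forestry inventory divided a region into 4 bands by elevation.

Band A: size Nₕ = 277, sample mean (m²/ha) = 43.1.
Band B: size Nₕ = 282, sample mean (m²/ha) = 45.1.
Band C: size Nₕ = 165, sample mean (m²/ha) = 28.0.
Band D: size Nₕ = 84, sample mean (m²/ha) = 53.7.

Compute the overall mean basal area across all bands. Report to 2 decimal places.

41.82

x̄_st = (Σ Nₕx̄ₕ) / (Σ Nₕ) = (277·43.1 + 282·45.1 + 165·28.0 + 84·53.7) / 808
= 33787.7 / 808 = 41.8165... → 41.82.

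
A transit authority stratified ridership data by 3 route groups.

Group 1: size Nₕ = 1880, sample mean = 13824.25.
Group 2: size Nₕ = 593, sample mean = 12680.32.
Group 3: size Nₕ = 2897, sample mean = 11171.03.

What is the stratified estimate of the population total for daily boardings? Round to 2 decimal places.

1: 1880·13824.25 = 25989590
2: 593·12680.32 = 7519429.76
3: 2897·11171.03 = 32362473.91
τ̂ = Σ Nₕx̄ₕ = 65871493.67.

65871493.67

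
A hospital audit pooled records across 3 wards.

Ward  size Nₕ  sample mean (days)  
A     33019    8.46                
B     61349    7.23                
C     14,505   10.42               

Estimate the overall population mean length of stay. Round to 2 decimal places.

N = 33019 + 61349 + 14505 = 108873.
Weight each subgroup mean by Nₕ/N and sum.
Σ Nₕx̄ₕ = 33019·8.46 + 61349·7.23 + 14505·10.42 = 279340.74 + 443553.27 + 151142.1 = 874036.11.
Divide by N: 874036.11 / 108873 = 8.0280... → 8.03.

8.03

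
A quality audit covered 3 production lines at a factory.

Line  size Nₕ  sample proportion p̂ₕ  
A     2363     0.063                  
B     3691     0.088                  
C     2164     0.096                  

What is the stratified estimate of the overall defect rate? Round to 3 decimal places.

0.083

N = 2363 + 3691 + 2164 = 8218.
Overall proportion = Σ (Nₕ/N)·p̂ₕ.
Σ Nₕp̂ₕ = 148.869 + 324.808 + 207.744 = 681.421.
681.421 / 8218 = 0.08292... → 0.083.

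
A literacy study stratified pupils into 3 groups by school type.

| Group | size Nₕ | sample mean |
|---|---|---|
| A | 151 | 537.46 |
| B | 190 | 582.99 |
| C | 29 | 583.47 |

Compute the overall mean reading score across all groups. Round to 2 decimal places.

N = 370; weights Wₕ = Nₕ/N = (0.4081, 0.5135, 0.0784).
x̄_st = Σ Wₕ·x̄ₕ = 0.4081·537.46 + 0.5135·582.99 + 0.0784·583.47 ≈ 564.4465...
→ 564.45.

564.45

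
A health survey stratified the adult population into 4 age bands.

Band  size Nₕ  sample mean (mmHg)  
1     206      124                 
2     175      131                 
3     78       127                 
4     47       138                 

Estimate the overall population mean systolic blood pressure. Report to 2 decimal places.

128.18

N = 206 + 175 + 78 + 47 = 506.
Overall mean = Σ (Nₕ/N)·x̄ₕ — weight by population share, not a simple average.
Σ Nₕx̄ₕ = 206·124 + 175·131 + 78·127 + 47·138 = 25544 + 22925 + 9906 + 6486 = 64861.
Divide by N: 64861 / 506 = 128.1838... → 128.18.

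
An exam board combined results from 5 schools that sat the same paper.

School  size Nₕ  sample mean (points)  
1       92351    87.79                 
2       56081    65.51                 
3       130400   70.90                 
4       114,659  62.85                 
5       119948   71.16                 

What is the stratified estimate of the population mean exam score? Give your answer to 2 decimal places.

71.61

N = 513439; weights Wₕ = Nₕ/N = (0.1799, 0.1092, 0.2540, 0.2233, 0.2336).
x̄_st = Σ Wₕ·x̄ₕ = 0.1799·87.79 + 0.1092·65.51 + 0.2540·70.90 + 0.2233·62.85 + 0.2336·71.16 ≈ 71.6123...
→ 71.61.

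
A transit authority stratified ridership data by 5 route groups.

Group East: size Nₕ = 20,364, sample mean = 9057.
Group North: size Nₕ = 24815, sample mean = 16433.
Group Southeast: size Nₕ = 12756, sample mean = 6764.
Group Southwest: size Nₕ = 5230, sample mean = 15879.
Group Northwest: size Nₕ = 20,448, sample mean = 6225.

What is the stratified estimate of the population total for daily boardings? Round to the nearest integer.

888839197

Population total = Σ Nₕ·x̄ₕ (each stratum's size times its mean).
20364·9057 + 24815·16433 + 12756·6764 + 5230·15879 + 20448·6225 = 184436748 + 407784895 + 86281584 + 83047170 + 127288800 = 888839197.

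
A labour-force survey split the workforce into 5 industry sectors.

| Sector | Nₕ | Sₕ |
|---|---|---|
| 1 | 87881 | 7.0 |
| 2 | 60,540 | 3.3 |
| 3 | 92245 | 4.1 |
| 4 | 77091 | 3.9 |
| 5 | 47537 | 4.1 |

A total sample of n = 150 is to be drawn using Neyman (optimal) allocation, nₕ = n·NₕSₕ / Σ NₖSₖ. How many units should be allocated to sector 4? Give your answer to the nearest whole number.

Σ NₕSₕ = 87881·7.0 + 60540·3.3 + 92245·4.1 + 77091·3.9 + 47537·4.1 = 1688710.1.
Share for 4: 300654.9/1688710.1 = 0.17804.
n_4 = 150 × 0.17804 = 26.706... → 27.

27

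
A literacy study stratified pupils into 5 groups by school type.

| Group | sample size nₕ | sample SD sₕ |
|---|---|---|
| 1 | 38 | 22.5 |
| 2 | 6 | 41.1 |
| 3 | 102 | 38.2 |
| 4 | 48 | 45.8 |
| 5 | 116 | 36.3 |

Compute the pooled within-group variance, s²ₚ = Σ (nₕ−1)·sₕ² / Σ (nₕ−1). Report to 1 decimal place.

Degrees of freedom: 37 + 5 + 101 + 47 + 115 = 305.
Σ(nₕ−1)sₕ² = 37·506.25 + 5·1689.21 + 101·1459.24 + 47·2097.64 + 115·1317.69 = 424683.97.
s²ₚ = 424683.97 / 305 = 1392.406... → 1392.4.

1392.4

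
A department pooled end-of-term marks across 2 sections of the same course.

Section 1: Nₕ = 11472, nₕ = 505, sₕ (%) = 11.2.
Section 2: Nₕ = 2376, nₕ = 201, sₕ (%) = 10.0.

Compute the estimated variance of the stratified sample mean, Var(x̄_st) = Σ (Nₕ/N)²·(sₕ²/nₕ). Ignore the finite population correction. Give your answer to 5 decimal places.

N = 13848. Term for each stratum: Wₕ²sₕ²/nₕ.
Var(x̄_st) = 0.17047034 + 0.01464612 = 0.18511647 → 0.18512.

0.18512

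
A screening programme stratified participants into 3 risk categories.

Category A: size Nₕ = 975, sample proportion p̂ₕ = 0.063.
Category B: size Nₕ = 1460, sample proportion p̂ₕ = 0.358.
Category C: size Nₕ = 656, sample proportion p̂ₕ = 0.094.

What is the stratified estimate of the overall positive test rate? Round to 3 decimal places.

0.209

Wₕ = Nₕ/N with N = 3091: 0.3154, 0.4723, 0.2122.
p̂_st = 0.3154·0.063 + 0.4723·0.358 + 0.2122·0.094 ≈ 0.20892... → 0.209.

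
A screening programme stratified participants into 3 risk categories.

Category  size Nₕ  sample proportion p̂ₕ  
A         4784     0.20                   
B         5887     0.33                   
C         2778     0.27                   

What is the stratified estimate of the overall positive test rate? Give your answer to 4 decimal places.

N = 4784 + 5887 + 2778 = 13449.
Overall proportion = Σ (Nₕ/N)·p̂ₕ.
Σ Nₕp̂ₕ = 956.8 + 1942.71 + 750.06 = 3649.57.
3649.57 / 13449 = 0.271364... → 0.2714.

0.2714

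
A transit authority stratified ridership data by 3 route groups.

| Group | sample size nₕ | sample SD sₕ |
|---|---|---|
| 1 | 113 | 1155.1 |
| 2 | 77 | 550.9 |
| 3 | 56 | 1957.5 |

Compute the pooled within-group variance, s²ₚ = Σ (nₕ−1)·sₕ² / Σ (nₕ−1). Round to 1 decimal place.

1: (113−1)·1155.1² = 112·1334256.01 = 149436673.12
2: (77−1)·550.9² = 76·303490.81 = 23065301.56
3: (56−1)·1957.5² = 55·3831806.25 = 210749343.75
Numerator = 383251318.43; denominator = Σ(nₕ−1) = 243.
s²ₚ = 383251318.43/243 = 1577165.919... → 1577165.9.

1577165.9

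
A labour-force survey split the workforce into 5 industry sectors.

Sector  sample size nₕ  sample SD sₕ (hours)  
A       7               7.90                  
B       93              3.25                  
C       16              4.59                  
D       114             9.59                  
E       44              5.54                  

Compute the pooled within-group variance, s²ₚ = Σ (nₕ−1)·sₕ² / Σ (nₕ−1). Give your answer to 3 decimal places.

49.719

Degrees of freedom: 6 + 92 + 15 + 113 + 43 = 269.
Σ(nₕ−1)sₕ² = 6·62.41 + 92·10.5625 + 15·21.0681 + 113·91.9681 + 43·30.6916 = 13374.3656.
s²ₚ = 13374.3656 / 269 = 49.71883... → 49.719.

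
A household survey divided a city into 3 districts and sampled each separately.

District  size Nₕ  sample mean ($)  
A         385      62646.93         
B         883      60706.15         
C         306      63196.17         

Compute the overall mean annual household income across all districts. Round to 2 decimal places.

x̄_st = (Σ Nₕx̄ₕ) / (Σ Nₕ) = (385·62646.93 + 883·60706.15 + 306·63196.17) / 1574
= 97060626.52 / 1574 = 61664.9470... → 61664.95.

61664.95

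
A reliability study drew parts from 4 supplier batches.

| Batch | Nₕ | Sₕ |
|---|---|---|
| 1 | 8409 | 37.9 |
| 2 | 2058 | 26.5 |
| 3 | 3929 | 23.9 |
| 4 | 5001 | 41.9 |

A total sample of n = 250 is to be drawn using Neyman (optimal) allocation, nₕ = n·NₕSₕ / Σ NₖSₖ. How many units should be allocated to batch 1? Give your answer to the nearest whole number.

118

Σ NₕSₕ = 8409·37.9 + 2058·26.5 + 3929·23.9 + 5001·41.9 = 676683.1.
Share for 1: 318701.1/676683.1 = 0.47098.
n_1 = 250 × 0.47098 = 117.744... → 118.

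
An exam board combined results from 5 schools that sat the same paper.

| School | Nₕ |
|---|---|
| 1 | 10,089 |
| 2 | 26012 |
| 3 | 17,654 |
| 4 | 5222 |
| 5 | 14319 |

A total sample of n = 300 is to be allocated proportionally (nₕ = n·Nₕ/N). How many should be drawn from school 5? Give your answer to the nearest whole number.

59

N = 10089 + 26012 + 17654 + 5222 + 14319 = 73296.
n_5 = 300·14319/73296 = 58.608... → 59.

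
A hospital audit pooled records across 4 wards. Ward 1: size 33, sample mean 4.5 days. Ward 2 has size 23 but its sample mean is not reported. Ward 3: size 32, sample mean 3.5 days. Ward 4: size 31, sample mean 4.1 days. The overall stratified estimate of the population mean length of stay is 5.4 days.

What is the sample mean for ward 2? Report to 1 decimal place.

11.1

N = 33 + 23 + 32 + 31 = 119.
Overall total = μ·N = 5.4·119 = 642.6.
Subtract the known strata: 33·4.5 + 32·3.5 + 31·4.1 = 387.6.
Remaining total for ward 2: 642.6 − 387.6 = 255.
Divide by its size: 255 / 23 = 11.087... → 11.1.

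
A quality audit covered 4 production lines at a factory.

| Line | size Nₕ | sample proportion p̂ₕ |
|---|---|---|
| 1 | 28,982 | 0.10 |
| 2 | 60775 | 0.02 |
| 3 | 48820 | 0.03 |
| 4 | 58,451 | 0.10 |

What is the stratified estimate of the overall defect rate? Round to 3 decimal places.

Wₕ = Nₕ/N with N = 197028: 0.1471, 0.3085, 0.2478, 0.2967.
p̂_st = 0.1471·0.10 + 0.3085·0.02 + 0.2478·0.03 + 0.2967·0.10 ≈ 0.05798... → 0.058.

0.058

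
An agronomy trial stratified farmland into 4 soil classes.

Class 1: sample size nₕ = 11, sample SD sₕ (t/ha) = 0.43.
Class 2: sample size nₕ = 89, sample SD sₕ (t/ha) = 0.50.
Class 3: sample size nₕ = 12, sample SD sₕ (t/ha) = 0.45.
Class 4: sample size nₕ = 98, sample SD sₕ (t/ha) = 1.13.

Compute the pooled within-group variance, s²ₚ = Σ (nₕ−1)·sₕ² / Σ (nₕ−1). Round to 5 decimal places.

0.72784

1: (11−1)·0.43² = 10·0.1849 = 1.849
2: (89−1)·0.50² = 88·0.25 = 22
3: (12−1)·0.45² = 11·0.2025 = 2.2275
4: (98−1)·1.13² = 97·1.2769 = 123.8593
Numerator = 149.9358; denominator = Σ(nₕ−1) = 206.
s²ₚ = 149.9358/206 = 0.7278437... → 0.72784.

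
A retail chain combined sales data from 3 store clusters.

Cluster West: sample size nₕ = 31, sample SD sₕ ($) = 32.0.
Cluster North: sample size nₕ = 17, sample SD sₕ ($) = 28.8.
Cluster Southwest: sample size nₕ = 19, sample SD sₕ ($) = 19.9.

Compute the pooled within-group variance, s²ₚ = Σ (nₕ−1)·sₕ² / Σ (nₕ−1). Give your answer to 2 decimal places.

Degrees of freedom: 30 + 16 + 18 = 64.
Σ(nₕ−1)sₕ² = 30·1024 + 16·829.44 + 18·396.01 = 51119.22.
s²ₚ = 51119.22 / 64 = 798.7378... → 798.74.

798.74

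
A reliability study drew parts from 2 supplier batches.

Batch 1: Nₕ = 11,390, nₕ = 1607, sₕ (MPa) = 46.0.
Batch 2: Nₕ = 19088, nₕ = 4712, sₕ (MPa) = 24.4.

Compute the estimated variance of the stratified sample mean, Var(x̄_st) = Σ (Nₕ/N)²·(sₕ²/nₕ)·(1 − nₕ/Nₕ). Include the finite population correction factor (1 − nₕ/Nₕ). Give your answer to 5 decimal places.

N = 30478. Term for each stratum: Wₕ²sₕ²/nₕ·(1−nₕ/Nₕ).
Var(x̄_st) = 0.15795109 + 0.03732501 = 0.19527610 → 0.19528.

0.19528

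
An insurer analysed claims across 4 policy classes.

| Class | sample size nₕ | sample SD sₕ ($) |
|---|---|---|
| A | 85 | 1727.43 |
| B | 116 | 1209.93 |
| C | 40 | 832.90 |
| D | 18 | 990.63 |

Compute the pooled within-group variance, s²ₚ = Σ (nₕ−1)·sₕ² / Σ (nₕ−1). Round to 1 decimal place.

A: (85−1)·1727.43² = 84·2984014.4049 = 250657210.0116
B: (116−1)·1209.93² = 115·1463930.6049 = 168352019.5635
C: (40−1)·832.90² = 39·693722.41 = 27055173.99
D: (18−1)·990.63² = 17·981347.7969 = 16682912.5473
Numerator = 462747316.1124; denominator = Σ(nₕ−1) = 255.
s²ₚ = 462747316.1124/255 = 1814695.357... → 1814695.4.

1814695.4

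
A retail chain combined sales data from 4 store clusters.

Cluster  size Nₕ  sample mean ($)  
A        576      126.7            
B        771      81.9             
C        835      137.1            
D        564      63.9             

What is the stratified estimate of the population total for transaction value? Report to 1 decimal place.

286642.2

A: 576·126.7 = 72979.2
B: 771·81.9 = 63144.9
C: 835·137.1 = 114478.5
D: 564·63.9 = 36039.6
τ̂ = Σ Nₕx̄ₕ = 286642.2.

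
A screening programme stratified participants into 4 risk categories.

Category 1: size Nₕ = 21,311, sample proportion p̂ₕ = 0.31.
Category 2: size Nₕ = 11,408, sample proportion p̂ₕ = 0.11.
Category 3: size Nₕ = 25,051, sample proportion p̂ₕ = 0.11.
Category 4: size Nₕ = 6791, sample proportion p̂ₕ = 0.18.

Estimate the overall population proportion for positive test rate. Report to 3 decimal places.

0.183

N = 21311 + 11408 + 25051 + 6791 = 64561.
Overall proportion = Σ (Nₕ/N)·p̂ₕ.
Σ Nₕp̂ₕ = 6606.41 + 1254.88 + 2755.61 + 1222.38 = 11839.28.
11839.28 / 64561 = 0.18338... → 0.183.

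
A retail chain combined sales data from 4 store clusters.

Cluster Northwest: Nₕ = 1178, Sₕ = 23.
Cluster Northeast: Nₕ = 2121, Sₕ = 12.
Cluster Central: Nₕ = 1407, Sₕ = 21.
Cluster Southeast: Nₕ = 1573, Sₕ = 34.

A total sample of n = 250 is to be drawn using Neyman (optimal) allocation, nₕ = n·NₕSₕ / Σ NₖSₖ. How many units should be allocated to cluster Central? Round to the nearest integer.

54

Σ NₕSₕ = 1178·23 + 2121·12 + 1407·21 + 1573·34 = 135575.
Share for Central: 29547/135575 = 0.21794.
n_Central = 250 × 0.21794 = 54.485... → 54.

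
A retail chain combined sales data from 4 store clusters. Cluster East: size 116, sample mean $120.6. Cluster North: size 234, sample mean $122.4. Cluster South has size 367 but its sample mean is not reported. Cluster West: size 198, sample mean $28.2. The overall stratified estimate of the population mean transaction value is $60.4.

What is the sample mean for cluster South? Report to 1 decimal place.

19.2

Σ Nₕx̄ₕ = N·μ, so 367·x̄_South = 915·60.4 − (116·120.6 + 234·122.4 + 198·28.2).
= 55266 − 48214.8 = 7051.2.
x̄_South = 7051.2 / 367 = 19.213... → 19.2.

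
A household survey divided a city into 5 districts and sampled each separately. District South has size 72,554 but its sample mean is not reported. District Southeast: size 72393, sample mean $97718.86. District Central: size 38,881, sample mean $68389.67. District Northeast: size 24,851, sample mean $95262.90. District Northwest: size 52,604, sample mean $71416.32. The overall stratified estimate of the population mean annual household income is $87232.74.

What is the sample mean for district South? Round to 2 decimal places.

N = 72554 + 72393 + 38881 + 24851 + 52604 = 261283.
Overall total = μ·N = 87232.74·261283 = 22792432005.42.
Subtract the known strata: 72393·97718.86 + 38881·68389.67 + 24851·95262.90 + 52604·71416.32 = 15857382616.43.
Remaining total for district South: 22792432005.42 − 15857382616.43 = 6935049388.99.
Divide by its size: 6935049388.99 / 72554 = 95584.6595... → 95584.66.

95584.66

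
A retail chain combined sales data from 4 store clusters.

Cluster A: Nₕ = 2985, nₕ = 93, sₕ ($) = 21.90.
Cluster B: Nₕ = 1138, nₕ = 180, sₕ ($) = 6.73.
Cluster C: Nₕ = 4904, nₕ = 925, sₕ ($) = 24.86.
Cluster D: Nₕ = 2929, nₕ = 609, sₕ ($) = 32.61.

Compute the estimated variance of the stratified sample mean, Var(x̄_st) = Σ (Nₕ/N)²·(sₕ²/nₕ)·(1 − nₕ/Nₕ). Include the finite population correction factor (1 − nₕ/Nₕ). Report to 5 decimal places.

0.48757

N = 11956. Term for each stratum: Wₕ²sₕ²/nₕ·(1−nₕ/Nₕ).
Var(x̄_st) = 0.31144122 + 0.00191908 + 0.09120384 + 0.08300798 = 0.48757212 → 0.48757.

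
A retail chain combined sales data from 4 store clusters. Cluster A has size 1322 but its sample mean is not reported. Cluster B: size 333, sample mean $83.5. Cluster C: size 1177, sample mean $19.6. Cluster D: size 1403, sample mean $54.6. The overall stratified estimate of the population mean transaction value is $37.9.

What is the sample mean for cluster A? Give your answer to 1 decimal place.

25.0

N = 1322 + 333 + 1177 + 1403 = 4235.
Overall total = μ·N = 37.9·4235 = 160506.5.
Subtract the known strata: 333·83.5 + 1177·19.6 + 1403·54.6 = 127478.5.
Remaining total for cluster A: 160506.5 − 127478.5 = 33028.
Divide by its size: 33028 / 1322 = 24.983... → 25.0.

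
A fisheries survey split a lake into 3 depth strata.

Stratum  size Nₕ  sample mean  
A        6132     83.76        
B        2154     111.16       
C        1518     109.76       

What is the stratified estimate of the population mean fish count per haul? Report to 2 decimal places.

N = 6132 + 2154 + 1518 = 9804.
Weight each subgroup mean by Nₕ/N and sum.
Σ Nₕx̄ₕ = 6132·83.76 + 2154·111.16 + 1518·109.76 = 513616.32 + 239438.64 + 166615.68 = 919670.64.
Divide by N: 919670.64 / 9804 = 93.8057... → 93.81.

93.81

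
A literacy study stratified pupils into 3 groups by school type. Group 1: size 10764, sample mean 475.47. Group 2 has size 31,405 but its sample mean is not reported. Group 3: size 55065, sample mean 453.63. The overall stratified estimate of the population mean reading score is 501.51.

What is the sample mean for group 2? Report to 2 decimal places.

594.39

Σ Nₕx̄ₕ = N·μ, so 31405·x̄_2 = 97234·501.51 − (10764·475.47 + 55065·453.63).
= 48763823.34 − 30097095.03 = 18666728.31.
x̄_2 = 18666728.31 / 31405 = 594.3871... → 594.39.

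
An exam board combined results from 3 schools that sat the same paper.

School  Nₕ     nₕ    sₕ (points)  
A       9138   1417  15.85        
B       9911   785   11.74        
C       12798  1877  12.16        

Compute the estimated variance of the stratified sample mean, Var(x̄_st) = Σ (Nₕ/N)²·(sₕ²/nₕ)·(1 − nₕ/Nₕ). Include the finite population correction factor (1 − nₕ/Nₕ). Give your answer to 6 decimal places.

N = 31847. Term for each stratum: Wₕ²sₕ²/nₕ·(1−nₕ/Nₕ).
Var(x̄_st) = 0.012333216 + 0.015657680 + 0.010856012 = 0.038846909 → 0.038847.

0.038847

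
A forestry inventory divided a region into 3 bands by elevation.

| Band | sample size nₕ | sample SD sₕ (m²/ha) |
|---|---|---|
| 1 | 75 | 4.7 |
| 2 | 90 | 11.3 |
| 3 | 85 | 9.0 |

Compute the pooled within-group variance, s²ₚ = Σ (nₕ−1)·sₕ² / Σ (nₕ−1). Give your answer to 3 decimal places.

1: (75−1)·4.7² = 74·22.09 = 1634.66
2: (90−1)·11.3² = 89·127.69 = 11364.41
3: (85−1)·9.0² = 84·81 = 6804
Numerator = 19803.07; denominator = Σ(nₕ−1) = 247.
s²ₚ = 19803.07/247 = 80.17437... → 80.174.

80.174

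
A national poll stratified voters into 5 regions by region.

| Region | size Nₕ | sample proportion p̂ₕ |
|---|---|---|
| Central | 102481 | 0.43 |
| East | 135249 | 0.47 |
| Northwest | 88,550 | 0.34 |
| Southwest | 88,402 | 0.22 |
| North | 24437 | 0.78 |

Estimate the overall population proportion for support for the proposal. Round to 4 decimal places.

N = 102481 + 135249 + 88550 + 88402 + 24437 = 439119.
Overall proportion = Σ (Nₕ/N)·p̂ₕ.
Σ Nₕp̂ₕ = 44066.83 + 63567.03 + 30107 + 19448.44 + 19060.86 = 176250.16.
176250.16 / 439119 = 0.401372... → 0.4014.

0.4014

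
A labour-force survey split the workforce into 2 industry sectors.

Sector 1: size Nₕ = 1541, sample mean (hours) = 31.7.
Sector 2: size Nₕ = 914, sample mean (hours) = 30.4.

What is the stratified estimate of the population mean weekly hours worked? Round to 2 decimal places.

31.22

N = 1541 + 914 = 2455.
Weight each subgroup mean by Nₕ/N and sum.
Σ Nₕx̄ₕ = 1541·31.7 + 914·30.4 = 48849.7 + 27785.6 = 76635.3.
Divide by N: 76635.3 / 2455 = 31.2160... → 31.22.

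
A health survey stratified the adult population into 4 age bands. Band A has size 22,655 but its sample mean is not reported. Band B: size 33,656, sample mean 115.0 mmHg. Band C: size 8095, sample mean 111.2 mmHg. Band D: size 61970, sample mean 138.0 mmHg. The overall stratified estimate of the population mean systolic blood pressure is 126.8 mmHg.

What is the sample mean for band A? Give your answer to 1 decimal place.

Σ Nₕx̄ₕ = N·μ, so 22655·x̄_A = 126376·126.8 − (33656·115.0 + 8095·111.2 + 61970·138.0).
= 16024476.8 − 13322464 = 2702012.8.
x̄_A = 2702012.8 / 22655 = 119.268... → 119.3.

119.3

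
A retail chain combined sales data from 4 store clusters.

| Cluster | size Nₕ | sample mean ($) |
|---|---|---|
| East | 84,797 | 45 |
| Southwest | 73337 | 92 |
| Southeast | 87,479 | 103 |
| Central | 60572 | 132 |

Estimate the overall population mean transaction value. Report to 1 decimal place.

90.0

N = 306185; weights Wₕ = Nₕ/N = (0.2769, 0.2395, 0.2857, 0.1978).
x̄_st = Σ Wₕ·x̄ₕ = 0.2769·45 + 0.2395·92 + 0.2857·103 + 0.1978·132 ≈ 90.039...
→ 90.0.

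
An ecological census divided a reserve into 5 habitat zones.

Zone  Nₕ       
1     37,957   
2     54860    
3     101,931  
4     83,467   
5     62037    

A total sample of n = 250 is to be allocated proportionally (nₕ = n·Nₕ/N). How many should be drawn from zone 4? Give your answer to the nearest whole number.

61

Share of zone 4 = 83467/340252 = 0.24531.
Allocate 250 × 0.24531 = 61.327... → 61.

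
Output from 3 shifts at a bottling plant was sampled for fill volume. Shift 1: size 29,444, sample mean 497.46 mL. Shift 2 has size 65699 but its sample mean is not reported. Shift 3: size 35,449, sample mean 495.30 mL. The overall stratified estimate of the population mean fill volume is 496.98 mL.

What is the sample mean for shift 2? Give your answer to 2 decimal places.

N = 29444 + 65699 + 35449 = 130592.
Overall total = μ·N = 496.98·130592 = 64901612.16.
Subtract the known strata: 29444·497.46 + 35449·495.30 = 32205101.94.
Remaining total for shift 2: 64901612.16 − 32205101.94 = 32696510.22.
Divide by its size: 32696510.22 / 65699 = 497.6714... → 497.67.

497.67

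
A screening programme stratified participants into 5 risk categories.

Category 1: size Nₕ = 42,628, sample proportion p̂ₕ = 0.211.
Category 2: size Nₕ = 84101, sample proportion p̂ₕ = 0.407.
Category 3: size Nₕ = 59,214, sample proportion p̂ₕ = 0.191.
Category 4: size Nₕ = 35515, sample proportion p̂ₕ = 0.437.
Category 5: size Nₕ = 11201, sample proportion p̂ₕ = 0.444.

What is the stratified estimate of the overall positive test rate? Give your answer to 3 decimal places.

Wₕ = Nₕ/N with N = 232659: 0.1832, 0.3615, 0.2545, 0.1526, 0.0481.
p̂_st = 0.1832·0.211 + 0.3615·0.407 + 0.2545·0.191 + 0.1526·0.437 + 0.0481·0.444 ≈ 0.32248... → 0.322.

0.322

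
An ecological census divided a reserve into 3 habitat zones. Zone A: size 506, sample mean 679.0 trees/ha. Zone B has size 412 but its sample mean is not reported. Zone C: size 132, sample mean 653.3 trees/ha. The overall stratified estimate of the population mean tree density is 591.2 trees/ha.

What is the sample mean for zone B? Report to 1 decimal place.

463.5

N = 506 + 412 + 132 = 1050.
Overall total = μ·N = 591.2·1050 = 620760.
Subtract the known strata: 506·679.0 + 132·653.3 = 429809.6.
Remaining total for zone B: 620760 − 429809.6 = 190950.4.
Divide by its size: 190950.4 / 412 = 463.472... → 463.5.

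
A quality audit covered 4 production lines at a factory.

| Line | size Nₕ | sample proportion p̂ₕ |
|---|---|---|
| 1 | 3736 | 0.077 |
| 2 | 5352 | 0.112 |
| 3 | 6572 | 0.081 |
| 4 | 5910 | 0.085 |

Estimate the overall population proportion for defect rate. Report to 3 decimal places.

N = 3736 + 5352 + 6572 + 5910 = 21570.
Overall proportion = Σ (Nₕ/N)·p̂ₕ.
Σ Nₕp̂ₕ = 287.672 + 599.424 + 532.332 + 502.35 = 1921.778.
1921.778 / 21570 = 0.08909... → 0.089.

0.089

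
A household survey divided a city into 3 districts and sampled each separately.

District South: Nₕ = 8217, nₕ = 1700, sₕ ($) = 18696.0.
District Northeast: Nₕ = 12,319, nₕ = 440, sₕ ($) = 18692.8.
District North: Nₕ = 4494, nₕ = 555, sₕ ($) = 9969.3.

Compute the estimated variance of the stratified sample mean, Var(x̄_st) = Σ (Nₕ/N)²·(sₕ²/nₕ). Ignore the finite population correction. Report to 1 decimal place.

N = 25030. Term for each stratum: Wₕ²sₕ²/nₕ.
Var(x̄_st) = 22159.1630 + 192364.6441 + 5772.7239 = 220296.5310 → 220296.5.

220296.5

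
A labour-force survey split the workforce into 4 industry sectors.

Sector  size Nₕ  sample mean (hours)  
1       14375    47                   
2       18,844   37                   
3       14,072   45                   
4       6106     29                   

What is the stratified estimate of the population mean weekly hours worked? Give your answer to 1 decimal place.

40.9

N = 14375 + 18844 + 14072 + 6106 = 53397.
The stratified mean weights each stratum mean by its population share Nₕ/N.
Σ Nₕx̄ₕ = 14375·47 + 18844·37 + 14072·45 + 6106·29 = 675625 + 697228 + 633240 + 177074 = 2183167.
Divide by N: 2183167 / 53397 = 40.886... → 40.9.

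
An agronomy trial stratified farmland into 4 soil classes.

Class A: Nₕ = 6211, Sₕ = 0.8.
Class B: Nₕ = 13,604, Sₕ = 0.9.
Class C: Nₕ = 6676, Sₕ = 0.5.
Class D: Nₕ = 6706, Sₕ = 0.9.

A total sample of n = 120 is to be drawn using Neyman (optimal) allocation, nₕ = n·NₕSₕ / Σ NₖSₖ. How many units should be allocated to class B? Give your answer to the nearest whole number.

55

Σ NₕSₕ = 6211·0.8 + 13604·0.9 + 6676·0.5 + 6706·0.9 = 26585.8.
Share for B: 12243.6/26585.8 = 0.46053.
n_B = 120 × 0.46053 = 55.264... → 55.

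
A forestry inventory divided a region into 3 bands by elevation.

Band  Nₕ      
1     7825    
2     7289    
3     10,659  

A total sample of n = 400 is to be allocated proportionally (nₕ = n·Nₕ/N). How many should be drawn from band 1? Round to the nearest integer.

Share of band 1 = 7825/25773 = 0.30361.
Allocate 400 × 0.30361 = 121.445... → 121.

121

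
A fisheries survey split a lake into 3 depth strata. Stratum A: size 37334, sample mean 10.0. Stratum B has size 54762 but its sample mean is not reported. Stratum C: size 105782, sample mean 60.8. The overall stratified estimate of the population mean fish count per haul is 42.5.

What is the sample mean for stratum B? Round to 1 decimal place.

Σ Nₕx̄ₕ = N·μ, so 54762·x̄_B = 197878·42.5 − (37334·10.0 + 105782·60.8).
= 8409815 − 6804885.6 = 1604929.4.
x̄_B = 1604929.4 / 54762 = 29.307... → 29.3.

29.3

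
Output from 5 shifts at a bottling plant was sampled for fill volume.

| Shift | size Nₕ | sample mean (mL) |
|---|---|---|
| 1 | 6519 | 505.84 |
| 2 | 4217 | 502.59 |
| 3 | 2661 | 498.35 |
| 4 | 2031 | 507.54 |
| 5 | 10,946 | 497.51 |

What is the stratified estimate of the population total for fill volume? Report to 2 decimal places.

1: 6519·505.84 = 3297570.96
2: 4217·502.59 = 2119422.03
3: 2661·498.35 = 1326109.35
4: 2031·507.54 = 1030813.74
5: 10946·497.51 = 5445744.46
τ̂ = Σ Nₕx̄ₕ = 13219660.54.

13219660.54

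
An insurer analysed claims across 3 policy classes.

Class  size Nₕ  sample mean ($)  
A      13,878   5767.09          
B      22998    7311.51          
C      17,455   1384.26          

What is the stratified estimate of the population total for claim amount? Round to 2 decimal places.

272348040.30

Estimate total by summing Nₕ·x̄ₕ over strata.
13878·5767.09 + 22998·7311.51 + 17455·1384.26 = 80035675.02 + 168150106.98 + 24162258.3 = 272348040.30.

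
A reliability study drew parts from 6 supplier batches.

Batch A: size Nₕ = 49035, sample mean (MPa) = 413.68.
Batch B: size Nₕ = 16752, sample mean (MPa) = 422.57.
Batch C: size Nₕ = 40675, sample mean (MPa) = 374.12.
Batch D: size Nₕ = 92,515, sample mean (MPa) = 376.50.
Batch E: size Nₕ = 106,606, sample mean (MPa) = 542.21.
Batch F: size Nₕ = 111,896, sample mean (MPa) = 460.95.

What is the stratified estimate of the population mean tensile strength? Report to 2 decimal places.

N = 417479; weights Wₕ = Nₕ/N = (0.1175, 0.0401, 0.0974, 0.2216, 0.2554, 0.2680).
x̄_st = Σ Wₕ·x̄ₕ = 0.1175·413.68 + 0.0401·422.57 + 0.0974·374.12 + 0.2216·376.50 + 0.2554·542.21 + 0.2680·460.95 ≈ 447.4338...
→ 447.43.

447.43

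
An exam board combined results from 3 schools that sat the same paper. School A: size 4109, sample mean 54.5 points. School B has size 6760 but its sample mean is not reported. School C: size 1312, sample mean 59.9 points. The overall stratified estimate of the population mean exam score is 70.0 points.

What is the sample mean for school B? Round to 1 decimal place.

Σ Nₕx̄ₕ = N·μ, so 6760·x̄_B = 12181·70.0 − (4109·54.5 + 1312·59.9).
= 852670 − 302529.3 = 550140.7.
x̄_B = 550140.7 / 6760 = 81.382... → 81.4.

81.4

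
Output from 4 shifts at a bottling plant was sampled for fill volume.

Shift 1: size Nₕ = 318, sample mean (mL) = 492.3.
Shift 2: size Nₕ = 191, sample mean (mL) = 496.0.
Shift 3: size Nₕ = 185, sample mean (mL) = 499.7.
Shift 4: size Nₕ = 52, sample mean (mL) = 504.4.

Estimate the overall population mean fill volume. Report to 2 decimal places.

495.93

x̄_st = (Σ Nₕx̄ₕ) / (Σ Nₕ) = (318·492.3 + 191·496.0 + 185·499.7 + 52·504.4) / 746
= 369960.7 / 746 = 495.9259... → 495.93.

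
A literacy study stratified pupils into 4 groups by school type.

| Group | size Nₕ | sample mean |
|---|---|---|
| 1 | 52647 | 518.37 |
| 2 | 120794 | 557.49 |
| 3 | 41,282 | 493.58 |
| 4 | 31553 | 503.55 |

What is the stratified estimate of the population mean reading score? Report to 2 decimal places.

531.50

N = 52647 + 120794 + 41282 + 31553 = 246276.
Overall mean = Σ (Nₕ/N)·x̄ₕ — weight by population share, not a simple average.
Σ Nₕx̄ₕ = 52647·518.37 + 120794·557.49 + 41282·493.58 + 31553·503.55 = 27290625.39 + 67341447.06 + 20375969.56 + 15888513.15 = 130896555.16.
Divide by N: 130896555.16 / 246276 = 531.5035... → 531.50.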